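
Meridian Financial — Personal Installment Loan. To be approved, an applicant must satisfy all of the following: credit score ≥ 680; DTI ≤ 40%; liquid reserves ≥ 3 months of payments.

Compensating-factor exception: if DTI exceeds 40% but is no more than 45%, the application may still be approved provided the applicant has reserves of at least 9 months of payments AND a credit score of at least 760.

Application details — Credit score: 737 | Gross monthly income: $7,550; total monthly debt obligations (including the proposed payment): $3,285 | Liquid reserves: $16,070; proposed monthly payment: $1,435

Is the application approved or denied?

Credit score 737 ≥ 680 (meets base)
DTI: 3,285 ÷ 7,550 = 43.5%, over the 40% base limit.
Reserves = 16,070/1,435 = 11.2 months ≥ 3
DTI 43.5% is within the 40%–45% exception band; checking compensating factors.
Reserves 11.2 ≥ 9 months; credit score 737 < 760.
Compensating-factor requirement not fully met.

Denied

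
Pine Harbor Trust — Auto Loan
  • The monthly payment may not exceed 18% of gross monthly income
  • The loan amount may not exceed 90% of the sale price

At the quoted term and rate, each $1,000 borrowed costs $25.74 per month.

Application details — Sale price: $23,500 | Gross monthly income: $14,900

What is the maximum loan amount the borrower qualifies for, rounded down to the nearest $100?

Payment cap: 18% × $14,900 = $2,682/month.
At $25.74 per $1,000, that supports 2,682/25.74 × 1,000 ≈ $104,195 → $104,100.
LTV cap: 90% × $23,500 = $21,150 → $21,100.
Binding constraint: loan-to-value.

$21,100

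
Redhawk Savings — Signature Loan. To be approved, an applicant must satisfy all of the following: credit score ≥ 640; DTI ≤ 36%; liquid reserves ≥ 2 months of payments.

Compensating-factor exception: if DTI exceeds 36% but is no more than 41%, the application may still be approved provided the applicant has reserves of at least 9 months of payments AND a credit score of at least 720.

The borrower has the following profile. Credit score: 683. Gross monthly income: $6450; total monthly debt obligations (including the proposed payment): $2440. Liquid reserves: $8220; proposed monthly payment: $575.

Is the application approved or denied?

Credit score 683 ≥ 640 (meets base)
DTI = 2,440/6,450 = 37.8% > 36% — standard DTI limit exceeded.
Liquid reserves cover 8,220/575 = 14.3 months — ≥ 2 required
DTI 37.8% is within the 36%–41% exception band; checking compensating factors.
Reserves 14.3 ≥ 9 months; credit score 683 < 720.
Override conditions not both satisfied; exception does not apply.

Denied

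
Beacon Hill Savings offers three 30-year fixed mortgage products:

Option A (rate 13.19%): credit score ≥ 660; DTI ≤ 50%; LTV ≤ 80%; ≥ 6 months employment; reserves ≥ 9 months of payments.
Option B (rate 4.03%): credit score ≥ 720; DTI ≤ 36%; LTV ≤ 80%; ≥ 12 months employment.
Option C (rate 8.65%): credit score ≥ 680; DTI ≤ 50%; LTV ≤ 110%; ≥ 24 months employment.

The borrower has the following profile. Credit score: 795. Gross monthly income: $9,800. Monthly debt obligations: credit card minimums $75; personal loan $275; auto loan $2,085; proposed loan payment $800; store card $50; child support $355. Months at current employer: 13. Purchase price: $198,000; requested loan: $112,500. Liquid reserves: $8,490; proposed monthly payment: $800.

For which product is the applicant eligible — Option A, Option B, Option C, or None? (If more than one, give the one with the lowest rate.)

Option A

Total debts = (75 + 275 + 2,085 + 800 + 50 + 355) = 3,640; DTI = 3,640/9,800 = 37.1%.
LTV = 112,500/198,000 = 56.8%.
Reserves = 8,490/800 = 10.6 months.
Option A: score 795 ≥ 660; DTI 37.1% ≤ 50%; LTV 56.8% ≤ 80%; employment 13 ≥ 6 mo; reserves 10.6 ≥ 9 mo → qualifies.
Option B: score 795 ≥ 720; DTI 37.1% > 36%; LTV 56.8% ≤ 80%; employment 13 ≥ 12 mo → does not qualify.
Option C: score 795 ≥ 680; DTI 37.1% ≤ 50%; LTV 56.8% ≤ 110%; employment 13 < 24 mo → does not qualify.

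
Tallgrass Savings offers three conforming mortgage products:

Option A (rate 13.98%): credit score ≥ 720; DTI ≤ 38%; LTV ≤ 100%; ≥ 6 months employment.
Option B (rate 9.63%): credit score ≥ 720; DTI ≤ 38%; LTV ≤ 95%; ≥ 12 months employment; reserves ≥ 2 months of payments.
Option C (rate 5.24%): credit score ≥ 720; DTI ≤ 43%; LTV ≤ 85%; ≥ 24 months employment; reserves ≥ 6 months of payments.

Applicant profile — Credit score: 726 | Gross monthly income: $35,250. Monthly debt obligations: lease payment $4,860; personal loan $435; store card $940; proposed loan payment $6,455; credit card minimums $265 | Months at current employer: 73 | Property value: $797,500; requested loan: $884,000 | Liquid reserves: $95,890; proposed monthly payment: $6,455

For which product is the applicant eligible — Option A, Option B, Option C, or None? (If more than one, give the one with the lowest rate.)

Total debts = (4,860 + 435 + 940 + 6,455 + 265) = 12,955; DTI = 12,955/35,250 = 36.8%.
LTV = 884,000/797,500 = 110.8%.
Reserves = 95,890/6,455 = 14.9 months.
Option A: score 726 ≥ 720; DTI 36.8% ≤ 38%; LTV 110.8% > 100%; employment 73 ≥ 6 mo → does not qualify.
Option B: score 726 ≥ 720; DTI 36.8% ≤ 38%; LTV 110.8% > 95%; employment 73 ≥ 12 mo; reserves 14.9 ≥ 2 mo → does not qualify.
Option C: score 726 ≥ 720; DTI 36.8% ≤ 43%; LTV 110.8% > 85%; employment 73 ≥ 24 mo; reserves 14.9 ≥ 6 mo → does not qualify.

None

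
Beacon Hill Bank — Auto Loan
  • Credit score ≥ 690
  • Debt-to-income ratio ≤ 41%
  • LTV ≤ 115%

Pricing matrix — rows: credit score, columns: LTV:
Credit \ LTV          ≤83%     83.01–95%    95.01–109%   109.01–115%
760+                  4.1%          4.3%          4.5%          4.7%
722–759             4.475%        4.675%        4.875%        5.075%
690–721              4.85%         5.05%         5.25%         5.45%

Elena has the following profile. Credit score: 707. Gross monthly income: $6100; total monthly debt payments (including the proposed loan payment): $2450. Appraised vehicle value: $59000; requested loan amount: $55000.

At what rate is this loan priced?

Credit score 707 ≥ 690; DTI: 2,450 ÷ 6,100 = 40.2%, within the 41% cap
LTV = 55,000/59,000 = 93.2% ≤ 115%
Score 707 is in the 690–721 band; LTV 93.2% is in the 83.01–95% band → 5.05%.

5.05%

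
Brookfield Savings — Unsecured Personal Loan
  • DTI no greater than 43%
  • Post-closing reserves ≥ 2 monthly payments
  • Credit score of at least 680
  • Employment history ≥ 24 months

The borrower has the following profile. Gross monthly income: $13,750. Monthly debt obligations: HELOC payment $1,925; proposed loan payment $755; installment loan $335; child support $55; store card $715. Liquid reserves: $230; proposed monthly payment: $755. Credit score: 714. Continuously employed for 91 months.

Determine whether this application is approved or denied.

Total monthly debts = (1,925 + 755 + 335 + 55 + 715) = 3,785. DTI: 3,785 ÷ 13,750 = 27.5%, within the 43% cap
Reserves = 230/755 = 0.3 months < 2
Credit score 714 ≥ 680 (meets)
Employment 91 ≥ 24 months
Fails on reserves.

Denied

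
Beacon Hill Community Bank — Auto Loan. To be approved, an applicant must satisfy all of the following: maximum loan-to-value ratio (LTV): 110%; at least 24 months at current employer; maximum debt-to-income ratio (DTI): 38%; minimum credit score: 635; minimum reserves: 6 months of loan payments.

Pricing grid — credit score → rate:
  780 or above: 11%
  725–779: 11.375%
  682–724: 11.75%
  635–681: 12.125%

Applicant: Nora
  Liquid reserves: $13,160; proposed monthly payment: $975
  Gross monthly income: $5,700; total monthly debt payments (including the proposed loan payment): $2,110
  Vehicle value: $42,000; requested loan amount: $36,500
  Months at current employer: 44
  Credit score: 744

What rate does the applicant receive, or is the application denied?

Credit score 744 ≥ 635 (meets minimum)
DTI: 2,110 ÷ 5,700 = 37%, within the 38% cap
Employment 44 ≥ 24 months
LTV = 36,500/42,000 = 86.9% ≤ 110%
Reserves = 13,160/975 = 13.5 months ≥ 6
All requirements met. Score 744 falls in the 725–779 tier → 11.375%.

Approved at 11.375%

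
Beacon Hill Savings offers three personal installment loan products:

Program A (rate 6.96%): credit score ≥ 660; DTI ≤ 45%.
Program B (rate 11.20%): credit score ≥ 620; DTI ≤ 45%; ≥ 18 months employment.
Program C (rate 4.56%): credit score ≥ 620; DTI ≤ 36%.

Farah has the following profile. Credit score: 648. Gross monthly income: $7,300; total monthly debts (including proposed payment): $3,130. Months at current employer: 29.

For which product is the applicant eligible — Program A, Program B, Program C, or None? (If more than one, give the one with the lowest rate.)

DTI = 3,130/7,300 = 42.9%.
Program A: score 648 < 660; DTI 42.9% ≤ 45% → does not qualify.
Program B: score 648 ≥ 620; DTI 42.9% ≤ 45%; employment 29 ≥ 18 mo → qualifies.
Program C: score 648 ≥ 620; DTI 42.9% > 36% → does not qualify.

Program B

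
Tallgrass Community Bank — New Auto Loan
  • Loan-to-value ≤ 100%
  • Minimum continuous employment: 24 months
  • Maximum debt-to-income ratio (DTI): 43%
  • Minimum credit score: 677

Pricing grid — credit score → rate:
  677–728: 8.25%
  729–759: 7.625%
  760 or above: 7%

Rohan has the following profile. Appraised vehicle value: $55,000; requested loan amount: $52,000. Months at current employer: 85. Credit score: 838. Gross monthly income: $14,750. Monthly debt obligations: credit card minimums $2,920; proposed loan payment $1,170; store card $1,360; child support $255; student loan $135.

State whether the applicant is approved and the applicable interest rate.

Approved at 7%

Credit score 838 ≥ 677 (meets minimum)
Total monthly debts = (2,920 + 1,170 + 1,360 + 255 + 135) = 5,840. Debt-to-income = 5,840/14,750 = 39.6% — meets 43% limit
Employment 85 ≥ 24 months
LTV = 52,000/55,000 = 94.5% ≤ 100%
All requirements met. Score 838 falls in the 760 or above tier → 7%.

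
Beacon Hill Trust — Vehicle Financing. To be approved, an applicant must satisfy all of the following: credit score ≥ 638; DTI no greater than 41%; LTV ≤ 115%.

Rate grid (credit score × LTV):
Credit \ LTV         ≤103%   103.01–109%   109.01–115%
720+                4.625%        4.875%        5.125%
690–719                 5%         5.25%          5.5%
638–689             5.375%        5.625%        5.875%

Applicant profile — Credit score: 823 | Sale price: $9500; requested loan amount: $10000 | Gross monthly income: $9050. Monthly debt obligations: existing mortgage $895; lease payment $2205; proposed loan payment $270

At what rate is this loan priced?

4.875%

Credit score 823 ≥ 638; Total monthly debts = (895 + 2,205 + 270) = 3,370. DTI: 3,370 ÷ 9,050 = 37.2%, within the 41% cap
LTV = 10,000/9,500 = 105.3% ≤ 115%
Credit 823 → row 720+; LTV 105.3% → column 103.01–109%. Grid cell → 4.875%.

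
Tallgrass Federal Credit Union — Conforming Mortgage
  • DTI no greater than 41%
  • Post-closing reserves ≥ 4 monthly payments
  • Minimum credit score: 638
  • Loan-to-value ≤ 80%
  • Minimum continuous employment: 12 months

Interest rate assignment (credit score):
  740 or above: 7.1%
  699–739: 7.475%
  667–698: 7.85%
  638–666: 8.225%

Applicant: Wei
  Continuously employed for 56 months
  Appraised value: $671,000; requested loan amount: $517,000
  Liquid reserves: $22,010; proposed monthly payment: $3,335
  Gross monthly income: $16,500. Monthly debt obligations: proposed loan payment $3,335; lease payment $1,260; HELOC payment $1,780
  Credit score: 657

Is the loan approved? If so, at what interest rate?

Approved at 8.225%

Credit score 657 ≥ 638 (meets minimum)
Liquid reserves cover 22,010/3,335 = 6.6 months — ≥ 4 required
Total monthly debts = (3,335 + 1,260 + 1,780) = 6,375. Debt-to-income = 6,375/16,500 = 38.6% — meets 41% limit
LTV = 517,000/671,000 = 77% ≤ 80%
Employment 56 ≥ 12 months
All requirements met. Score 657 falls in the 638–666 tier → 8.225%.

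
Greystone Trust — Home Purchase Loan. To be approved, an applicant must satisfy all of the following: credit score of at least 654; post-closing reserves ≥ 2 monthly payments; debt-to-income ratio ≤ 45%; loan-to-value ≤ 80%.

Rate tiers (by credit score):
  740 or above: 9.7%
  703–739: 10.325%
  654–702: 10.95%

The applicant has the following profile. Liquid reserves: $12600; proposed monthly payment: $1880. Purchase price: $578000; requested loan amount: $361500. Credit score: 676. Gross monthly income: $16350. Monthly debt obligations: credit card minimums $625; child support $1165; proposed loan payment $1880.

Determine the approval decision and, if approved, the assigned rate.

Credit score 676 ≥ 654 (meets minimum)
Total monthly debts = (625 + 1,165 + 1,880) = 3,670. DTI: 3,670 ÷ 16,350 = 22.4%, within the 45% cap
Reserves: 12,600 ÷ 1,880 = 6.7 months (meets 2-month minimum)
LTV = 361,500/578,000 = 62.5% ≤ 80%
All requirements met. Score 676 falls in the 654–702 tier → 10.95%.

Approved at 10.95%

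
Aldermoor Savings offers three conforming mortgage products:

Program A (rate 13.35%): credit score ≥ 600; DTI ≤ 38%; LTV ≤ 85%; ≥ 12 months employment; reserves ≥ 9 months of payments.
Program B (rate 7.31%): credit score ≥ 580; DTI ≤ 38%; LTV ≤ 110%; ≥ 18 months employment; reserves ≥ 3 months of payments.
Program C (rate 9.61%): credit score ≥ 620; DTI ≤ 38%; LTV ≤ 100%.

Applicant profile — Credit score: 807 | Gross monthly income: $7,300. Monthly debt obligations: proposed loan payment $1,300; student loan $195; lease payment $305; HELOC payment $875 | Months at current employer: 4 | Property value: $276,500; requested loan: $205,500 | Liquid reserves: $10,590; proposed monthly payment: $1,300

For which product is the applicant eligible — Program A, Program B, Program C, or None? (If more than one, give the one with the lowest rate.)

Total debts = (1,300 + 195 + 305 + 875) = 2,675; DTI = 2,675/7,300 = 36.6%.
LTV = 205,500/276,500 = 74.3%.
Reserves = 10,590/1,300 = 8.1 months.
Program A: score 807 ≥ 600; DTI 36.6% ≤ 38%; LTV 74.3% ≤ 85%; employment 4 < 12 mo; reserves 8.1 < 9 mo → does not qualify.
Program B: score 807 ≥ 580; DTI 36.6% ≤ 38%; LTV 74.3% ≤ 110%; employment 4 < 18 mo; reserves 8.1 ≥ 3 mo → does not qualify.
Program C: score 807 ≥ 620; DTI 36.6% ≤ 38%; LTV 74.3% ≤ 100% → qualifies.

Program C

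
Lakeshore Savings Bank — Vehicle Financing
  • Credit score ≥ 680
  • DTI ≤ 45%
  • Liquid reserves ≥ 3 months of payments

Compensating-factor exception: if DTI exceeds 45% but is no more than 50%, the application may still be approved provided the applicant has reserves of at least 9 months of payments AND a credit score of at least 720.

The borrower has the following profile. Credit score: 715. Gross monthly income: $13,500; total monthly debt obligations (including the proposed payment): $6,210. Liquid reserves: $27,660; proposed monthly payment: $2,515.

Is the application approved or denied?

Credit score 715 ≥ 680 (meets base)
DTI: 6,210 ÷ 13,500 = 46%, over the 45% base limit.
Reserves: 27,660 ÷ 2,515 = 11.0 months (meets 3-month minimum)
DTI 46% is within the 45%–50% exception band; checking compensating factors.
Reserves 11.0 ≥ 9 months; credit score 715 < 720.
Compensating-factor requirement not fully met.

Denied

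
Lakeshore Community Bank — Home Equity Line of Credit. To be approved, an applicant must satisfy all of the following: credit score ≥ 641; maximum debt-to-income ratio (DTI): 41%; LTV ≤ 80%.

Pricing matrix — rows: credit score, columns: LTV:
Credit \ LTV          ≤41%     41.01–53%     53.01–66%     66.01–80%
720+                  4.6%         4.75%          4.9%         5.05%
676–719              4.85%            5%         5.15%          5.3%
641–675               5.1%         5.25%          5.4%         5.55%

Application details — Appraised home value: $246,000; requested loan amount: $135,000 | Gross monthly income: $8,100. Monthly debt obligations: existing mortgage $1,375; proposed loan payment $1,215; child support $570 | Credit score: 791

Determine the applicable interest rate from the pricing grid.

Credit score 791 ≥ 641; Total monthly debts = (1,375 + 1,215 + 570) = 3,160. DTI = 3,160/8,100 = 39% ≤ 41%
Loan-to-value = 135,000/246,000 = 54.9% — pass (80% max)
Credit 791 → row 720+; LTV 54.9% → column 53.01–66%. Grid cell → 4.9%.

4.9%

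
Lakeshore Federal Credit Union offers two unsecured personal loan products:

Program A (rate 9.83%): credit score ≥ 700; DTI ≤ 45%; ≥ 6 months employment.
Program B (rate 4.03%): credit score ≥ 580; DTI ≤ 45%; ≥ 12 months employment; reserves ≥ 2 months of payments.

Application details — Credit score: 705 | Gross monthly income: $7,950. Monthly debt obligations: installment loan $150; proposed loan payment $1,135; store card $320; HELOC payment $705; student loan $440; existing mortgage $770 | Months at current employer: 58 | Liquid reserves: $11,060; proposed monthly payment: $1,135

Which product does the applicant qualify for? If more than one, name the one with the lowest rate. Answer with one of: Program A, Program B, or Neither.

Program B

Total debts = (150 + 1,135 + 320 + 705 + 440 + 770) = 3,520; DTI = 3,520/7,950 = 44.3%.
Reserves = 11,060/1,135 = 9.7 months.
Program A: score 705 ≥ 700; DTI 44.3% ≤ 45%; employment 58 ≥ 6 mo → qualifies.
Program B: score 705 ≥ 580; DTI 44.3% ≤ 45%; employment 58 ≥ 12 mo; reserves 9.7 ≥ 2 mo → qualifies.
Qualifying: Program A, Program B. Lowest rate is 4.03% → Program B.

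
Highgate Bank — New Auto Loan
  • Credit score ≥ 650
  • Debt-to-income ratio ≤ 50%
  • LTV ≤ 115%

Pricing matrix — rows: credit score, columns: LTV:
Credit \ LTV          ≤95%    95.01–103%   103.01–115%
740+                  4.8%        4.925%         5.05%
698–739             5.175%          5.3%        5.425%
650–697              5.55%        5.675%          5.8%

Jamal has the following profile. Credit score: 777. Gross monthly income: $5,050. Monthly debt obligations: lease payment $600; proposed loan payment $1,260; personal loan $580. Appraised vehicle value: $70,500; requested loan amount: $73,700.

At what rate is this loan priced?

Credit score 777 ≥ 650; Total monthly debts = (600 + 1,260 + 580) = 2,440. DTI: 2,440 ÷ 5,050 = 48.3%, within the 50% cap
Loan-to-value = 73,700/70,500 = 104.5% — pass (115% max)
Score 777 is in the 740+ band; LTV 104.5% is in the 103.01–115% band → 5.05%.

5.05%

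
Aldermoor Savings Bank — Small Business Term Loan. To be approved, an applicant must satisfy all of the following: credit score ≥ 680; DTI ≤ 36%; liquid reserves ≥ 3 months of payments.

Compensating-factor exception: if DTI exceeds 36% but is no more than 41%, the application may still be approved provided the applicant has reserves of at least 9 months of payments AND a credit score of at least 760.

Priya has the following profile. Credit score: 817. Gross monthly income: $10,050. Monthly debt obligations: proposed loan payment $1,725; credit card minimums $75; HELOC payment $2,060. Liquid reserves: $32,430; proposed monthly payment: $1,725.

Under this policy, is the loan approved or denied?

Approved

Credit score 817 ≥ 680 (meets base)
Total debts = (1,725 + 75 + 2,060) = 3,860. DTI: 3,860 ÷ 10,050 = 38.4%, over the 36% base limit.
Liquid reserves cover 32,430/1,725 = 18.8 months — ≥ 3 required
38.4% falls in the override range (36%–41%), so the compensating-factor test applies.
Reserves 18.8 ≥ 9 months; credit score 817 ≥ 760.
Both compensating conditions met → exception applies.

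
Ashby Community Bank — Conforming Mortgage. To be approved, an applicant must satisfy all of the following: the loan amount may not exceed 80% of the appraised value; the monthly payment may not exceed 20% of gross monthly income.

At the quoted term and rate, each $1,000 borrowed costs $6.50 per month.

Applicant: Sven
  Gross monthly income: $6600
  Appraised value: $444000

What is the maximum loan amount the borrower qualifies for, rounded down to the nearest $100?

$203,000

Payment cap: 20% × $6,600 = $1,320/month.
At $6.50 per $1,000, that supports 1,320/6.50 × 1,000 ≈ $203,076 → $203,000.
LTV cap: 80% × $444,000 = $355,200 → $355,200.
Binding constraint: payment-to-income.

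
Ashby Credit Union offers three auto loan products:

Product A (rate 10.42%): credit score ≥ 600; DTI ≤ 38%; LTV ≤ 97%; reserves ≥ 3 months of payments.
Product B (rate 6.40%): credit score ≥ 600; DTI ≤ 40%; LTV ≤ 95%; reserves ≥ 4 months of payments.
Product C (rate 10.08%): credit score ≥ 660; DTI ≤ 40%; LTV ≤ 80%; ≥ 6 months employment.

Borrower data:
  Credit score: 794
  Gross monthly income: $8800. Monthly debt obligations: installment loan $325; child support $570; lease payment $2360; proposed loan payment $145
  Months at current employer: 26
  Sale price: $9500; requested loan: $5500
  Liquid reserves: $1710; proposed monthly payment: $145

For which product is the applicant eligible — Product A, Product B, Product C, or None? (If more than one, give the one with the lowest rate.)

Total debts = (325 + 570 + 2,360 + 145) = 3,400; DTI = 3,400/8,800 = 38.6%.
LTV = 5,500/9,500 = 57.9%.
Reserves = 1,710/145 = 11.8 months.
Product A: score 794 ≥ 600; DTI 38.6% > 38%; LTV 57.9% ≤ 97%; reserves 11.8 ≥ 3 mo → does not qualify.
Product B: score 794 ≥ 600; DTI 38.6% ≤ 40%; LTV 57.9% ≤ 95%; reserves 11.8 ≥ 4 mo → qualifies.
Product C: score 794 ≥ 660; DTI 38.6% ≤ 40%; LTV 57.9% ≤ 80%; employment 26 ≥ 6 mo → qualifies.
Qualifying: Product B, Product C. Lowest rate is 6.40% → Product B.

Product B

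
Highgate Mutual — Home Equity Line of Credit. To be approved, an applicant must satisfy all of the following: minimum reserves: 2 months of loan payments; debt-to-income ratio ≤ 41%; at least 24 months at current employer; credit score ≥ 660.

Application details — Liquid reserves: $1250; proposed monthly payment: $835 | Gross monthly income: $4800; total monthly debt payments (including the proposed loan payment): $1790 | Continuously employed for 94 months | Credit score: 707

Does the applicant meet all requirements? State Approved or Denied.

Reserves = 1,250/835 = 1.5 months < 2
DTI: 1,790 ÷ 4,800 = 37.3%, within the 41% cap
Employment 94 ≥ 24 months
Credit score 707 ≥ 660 (meets)
Fails on reserves.

Denied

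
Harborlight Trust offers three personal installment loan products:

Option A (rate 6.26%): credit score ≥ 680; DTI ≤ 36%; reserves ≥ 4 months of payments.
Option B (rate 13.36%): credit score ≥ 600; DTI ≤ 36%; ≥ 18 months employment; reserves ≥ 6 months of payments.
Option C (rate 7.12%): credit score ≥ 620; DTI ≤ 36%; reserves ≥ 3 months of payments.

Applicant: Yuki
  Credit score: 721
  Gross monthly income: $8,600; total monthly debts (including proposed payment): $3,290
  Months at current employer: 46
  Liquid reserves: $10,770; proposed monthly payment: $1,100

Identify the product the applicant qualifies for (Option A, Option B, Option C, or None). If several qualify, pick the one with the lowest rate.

None

DTI = 3,290/8,600 = 38.3%.
Reserves = 10,770/1,100 = 9.8 months.
Option A: score 721 ≥ 680; DTI 38.3% > 36%; reserves 9.8 ≥ 4 mo → does not qualify.
Option B: score 721 ≥ 600; DTI 38.3% > 36%; employment 46 ≥ 18 mo; reserves 9.8 ≥ 6 mo → does not qualify.
Option C: score 721 ≥ 620; DTI 38.3% > 36%; reserves 9.8 ≥ 3 mo → does not qualify.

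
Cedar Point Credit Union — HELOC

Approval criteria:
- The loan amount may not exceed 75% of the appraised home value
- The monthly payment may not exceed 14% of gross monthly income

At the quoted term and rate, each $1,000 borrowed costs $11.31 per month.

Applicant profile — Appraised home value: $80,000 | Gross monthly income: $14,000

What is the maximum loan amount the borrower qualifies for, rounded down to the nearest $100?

Payment cap: 14% × $14,000 = $1,960/month.
At $11.31 per $1,000, that supports 1,960/11.31 × 1,000 ≈ $173,297 → $173,200.
LTV cap: 75% × $80,000 = $60,000 → $60,000.
Binding constraint: loan-to-value.

$60,000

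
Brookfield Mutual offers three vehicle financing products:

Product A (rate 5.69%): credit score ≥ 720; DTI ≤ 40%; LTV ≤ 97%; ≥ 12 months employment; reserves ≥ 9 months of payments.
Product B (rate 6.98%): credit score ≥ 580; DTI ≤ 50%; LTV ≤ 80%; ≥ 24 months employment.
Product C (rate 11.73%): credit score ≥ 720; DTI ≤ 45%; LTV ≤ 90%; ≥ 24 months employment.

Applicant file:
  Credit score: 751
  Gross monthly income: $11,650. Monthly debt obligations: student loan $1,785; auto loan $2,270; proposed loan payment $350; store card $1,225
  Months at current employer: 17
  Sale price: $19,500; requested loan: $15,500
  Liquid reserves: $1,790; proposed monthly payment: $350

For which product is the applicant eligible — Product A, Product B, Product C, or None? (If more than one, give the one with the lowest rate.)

Total debts = (1,785 + 2,270 + 350 + 1,225) = 5,630; DTI = 5,630/11,650 = 48.3%.
LTV = 15,500/19,500 = 79.5%.
Reserves = 1,790/350 = 5.1 months.
Product A: score 751 ≥ 720; DTI 48.3% > 40%; LTV 79.5% ≤ 97%; employment 17 ≥ 12 mo; reserves 5.1 < 9 mo → does not qualify.
Product B: score 751 ≥ 580; DTI 48.3% ≤ 50%; LTV 79.5% ≤ 80%; employment 17 < 24 mo → does not qualify.
Product C: score 751 ≥ 720; DTI 48.3% > 45%; LTV 79.5% ≤ 90%; employment 17 < 24 mo → does not qualify.

None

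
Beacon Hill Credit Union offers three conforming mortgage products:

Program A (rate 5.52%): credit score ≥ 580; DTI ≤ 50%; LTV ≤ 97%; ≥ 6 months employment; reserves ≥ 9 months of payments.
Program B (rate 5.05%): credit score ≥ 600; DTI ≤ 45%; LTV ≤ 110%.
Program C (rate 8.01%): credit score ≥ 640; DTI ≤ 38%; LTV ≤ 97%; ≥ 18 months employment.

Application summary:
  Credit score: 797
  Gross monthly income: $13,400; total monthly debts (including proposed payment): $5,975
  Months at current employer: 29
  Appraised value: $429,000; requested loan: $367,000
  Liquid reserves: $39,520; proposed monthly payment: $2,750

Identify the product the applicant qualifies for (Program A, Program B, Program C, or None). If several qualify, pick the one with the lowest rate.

DTI = 5,975/13,400 = 44.6%.
LTV = 367,000/429,000 = 85.5%.
Reserves = 39,520/2,750 = 14.4 months.
Program A: score 797 ≥ 580; DTI 44.6% ≤ 50%; LTV 85.5% ≤ 97%; employment 29 ≥ 6 mo; reserves 14.4 ≥ 9 mo → qualifies.
Program B: score 797 ≥ 600; DTI 44.6% ≤ 45%; LTV 85.5% ≤ 110% → qualifies.
Program C: score 797 ≥ 640; DTI 44.6% > 38%; LTV 85.5% ≤ 97%; employment 29 ≥ 18 mo → does not qualify.
Qualifying: Program A, Program B. Lowest rate is 5.05% → Program B.

Program B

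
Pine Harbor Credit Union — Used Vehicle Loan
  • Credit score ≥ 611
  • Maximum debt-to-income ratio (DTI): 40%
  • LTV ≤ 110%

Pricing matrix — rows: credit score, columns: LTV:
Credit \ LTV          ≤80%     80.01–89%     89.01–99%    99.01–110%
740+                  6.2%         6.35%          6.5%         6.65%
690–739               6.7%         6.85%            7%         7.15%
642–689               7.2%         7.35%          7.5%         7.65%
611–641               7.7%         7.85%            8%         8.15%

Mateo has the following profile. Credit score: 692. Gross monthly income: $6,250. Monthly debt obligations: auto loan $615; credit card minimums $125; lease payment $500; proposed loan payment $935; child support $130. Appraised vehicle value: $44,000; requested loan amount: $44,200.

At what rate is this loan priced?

Credit score 692 ≥ 611; Total monthly debts = (615 + 125 + 500 + 935 + 130) = 2,305. Debt-to-income = 2,305/6,250 = 36.9% — meets 40% limit
Loan-to-value = 44,200/44,000 = 100.5% — pass (110% max)
Credit 692 → row 690–739; LTV 100.5% → column 99.01–110%. Grid cell → 7.15%.

7.15%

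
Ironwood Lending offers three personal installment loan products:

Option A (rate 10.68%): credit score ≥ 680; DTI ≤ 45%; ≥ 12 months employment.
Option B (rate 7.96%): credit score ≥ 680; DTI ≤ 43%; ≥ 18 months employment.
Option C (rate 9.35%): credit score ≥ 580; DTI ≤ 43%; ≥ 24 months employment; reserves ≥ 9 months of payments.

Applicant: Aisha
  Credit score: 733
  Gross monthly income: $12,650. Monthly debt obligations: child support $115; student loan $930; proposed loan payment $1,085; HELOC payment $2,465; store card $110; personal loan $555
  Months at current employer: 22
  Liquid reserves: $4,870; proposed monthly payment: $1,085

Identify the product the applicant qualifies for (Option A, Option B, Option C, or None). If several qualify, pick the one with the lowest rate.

Option B

Total debts = (115 + 930 + 1,085 + 2,465 + 110 + 555) = 5,260; DTI = 5,260/12,650 = 41.6%.
Reserves = 4,870/1,085 = 4.5 months.
Option A: score 733 ≥ 680; DTI 41.6% ≤ 45%; employment 22 ≥ 12 mo → qualifies.
Option B: score 733 ≥ 680; DTI 41.6% ≤ 43%; employment 22 ≥ 18 mo → qualifies.
Option C: score 733 ≥ 580; DTI 41.6% ≤ 43%; employment 22 < 24 mo; reserves 4.5 < 9 mo → does not qualify.
Qualifying: Option A, Option B. Lowest rate is 7.96% → Option B.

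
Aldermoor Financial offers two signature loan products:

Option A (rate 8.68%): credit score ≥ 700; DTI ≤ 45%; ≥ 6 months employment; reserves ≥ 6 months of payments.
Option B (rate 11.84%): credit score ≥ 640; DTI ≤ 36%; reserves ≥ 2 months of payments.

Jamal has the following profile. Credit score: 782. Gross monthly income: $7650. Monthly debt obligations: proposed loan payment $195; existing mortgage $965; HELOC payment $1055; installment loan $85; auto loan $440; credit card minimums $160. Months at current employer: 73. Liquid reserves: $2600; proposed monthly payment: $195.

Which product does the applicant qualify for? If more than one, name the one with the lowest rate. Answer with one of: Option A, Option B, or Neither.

Option A

Total debts = (195 + 965 + 1,055 + 85 + 440 + 160) = 2,900; DTI = 2,900/7,650 = 37.9%.
Reserves = 2,600/195 = 13.3 months.
Option A: score 782 ≥ 700; DTI 37.9% ≤ 45%; employment 73 ≥ 6 mo; reserves 13.3 ≥ 6 mo → qualifies.
Option B: score 782 ≥ 640; DTI 37.9% > 36%; reserves 13.3 ≥ 2 mo → does not qualify.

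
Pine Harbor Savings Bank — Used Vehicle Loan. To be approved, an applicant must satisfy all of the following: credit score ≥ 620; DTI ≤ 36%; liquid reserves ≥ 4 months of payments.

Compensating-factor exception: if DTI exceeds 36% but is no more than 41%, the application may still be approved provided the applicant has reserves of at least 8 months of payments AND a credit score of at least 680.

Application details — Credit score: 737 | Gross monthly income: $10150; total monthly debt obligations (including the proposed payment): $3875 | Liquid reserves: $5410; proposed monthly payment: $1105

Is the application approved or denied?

Credit score 737 ≥ 620 (meets base)
DTI = 3,875/10,150 = 38.2% > 36% — standard DTI limit exceeded.
Liquid reserves cover 5,410/1,105 = 4.9 months — ≥ 4 required
38.2% falls in the override range (36%–41%), so the compensating-factor test applies.
Override check — reserves: 4.9 mo (short of 8); score: 737 (ok).
Compensating-factor requirement not fully met.

Denied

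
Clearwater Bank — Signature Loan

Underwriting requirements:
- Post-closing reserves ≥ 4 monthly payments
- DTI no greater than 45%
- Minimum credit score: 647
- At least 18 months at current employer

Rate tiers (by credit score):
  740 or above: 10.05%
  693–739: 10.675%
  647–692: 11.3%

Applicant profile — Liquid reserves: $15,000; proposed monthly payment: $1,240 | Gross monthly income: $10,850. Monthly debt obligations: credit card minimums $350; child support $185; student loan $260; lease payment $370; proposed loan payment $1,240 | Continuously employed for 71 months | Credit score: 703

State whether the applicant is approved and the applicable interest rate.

Credit score 703 ≥ 647 (meets minimum)
Total monthly debts = (350 + 185 + 260 + 370 + 1,240) = 2,405. Debt-to-income = 2,405/10,850 = 22.2% — meets 45% limit
Reserves: 15,000 ÷ 1,240 = 12.1 months (meets 4-month minimum)
Employment 71 ≥ 18 months
All requirements met. Score 703 falls in the 693–739 tier → 10.675%.

Approved at 10.675%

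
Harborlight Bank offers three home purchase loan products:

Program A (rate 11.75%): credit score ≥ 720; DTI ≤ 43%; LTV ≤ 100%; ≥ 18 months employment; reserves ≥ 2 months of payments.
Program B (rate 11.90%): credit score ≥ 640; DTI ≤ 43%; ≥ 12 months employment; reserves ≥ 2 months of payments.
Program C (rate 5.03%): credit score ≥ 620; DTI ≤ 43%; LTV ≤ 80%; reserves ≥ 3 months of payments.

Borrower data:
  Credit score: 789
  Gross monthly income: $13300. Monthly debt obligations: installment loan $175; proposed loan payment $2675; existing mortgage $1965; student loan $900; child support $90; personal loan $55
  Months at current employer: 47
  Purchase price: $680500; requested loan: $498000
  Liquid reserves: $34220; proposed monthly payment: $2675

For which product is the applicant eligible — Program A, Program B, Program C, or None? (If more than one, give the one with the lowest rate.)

Total debts = (175 + 2,675 + 1,965 + 900 + 90 + 55) = 5,860; DTI = 5,860/13,300 = 44.1%.
LTV = 498,000/680,500 = 73.2%.
Reserves = 34,220/2,675 = 12.8 months.
Program A: score 789 ≥ 720; DTI 44.1% > 43%; LTV 73.2% ≤ 100%; employment 47 ≥ 18 mo; reserves 12.8 ≥ 2 mo → does not qualify.
Program B: score 789 ≥ 640; DTI 44.1% > 43%; employment 47 ≥ 12 mo; reserves 12.8 ≥ 2 mo → does not qualify.
Program C: score 789 ≥ 620; DTI 44.1% > 43%; LTV 73.2% ≤ 80%; reserves 12.8 ≥ 3 mo → does not qualify.

None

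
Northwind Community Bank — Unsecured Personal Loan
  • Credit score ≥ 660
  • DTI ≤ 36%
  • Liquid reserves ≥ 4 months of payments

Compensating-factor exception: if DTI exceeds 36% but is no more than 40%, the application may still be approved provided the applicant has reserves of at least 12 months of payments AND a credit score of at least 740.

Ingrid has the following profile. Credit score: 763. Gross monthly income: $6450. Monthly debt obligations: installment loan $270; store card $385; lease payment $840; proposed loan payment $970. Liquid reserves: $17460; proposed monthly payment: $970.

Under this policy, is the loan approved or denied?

Approved

Credit score 763 ≥ 660 (meets base)
Total debts = (270 + 385 + 840 + 970) = 2,465. DTI = 2,465/6,450 = 38.2% > 36% — standard DTI limit exceeded.
Liquid reserves cover 17,460/970 = 18.0 months — ≥ 4 required
DTI 38.2% is within the 36%–40% exception band; checking compensating factors.
Reserves 18.0 ≥ 12 months; credit score 763 ≥ 740.
Both compensating conditions met → exception applies.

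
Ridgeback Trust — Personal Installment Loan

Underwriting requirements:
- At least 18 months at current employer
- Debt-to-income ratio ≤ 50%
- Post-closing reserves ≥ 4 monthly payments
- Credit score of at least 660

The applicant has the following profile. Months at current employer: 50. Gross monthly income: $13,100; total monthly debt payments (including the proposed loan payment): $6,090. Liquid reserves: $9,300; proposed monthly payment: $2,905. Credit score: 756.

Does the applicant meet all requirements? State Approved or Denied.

Denied

Employment 50 ≥ 18 months
DTI: 6,090 ÷ 13,100 = 46.5%, within the 50% cap
Reserves: 9,300 ÷ 2,905 = 3.2 months (below 4-month minimum)
Credit score 756 ≥ 660 (meets)
Fails on reserves.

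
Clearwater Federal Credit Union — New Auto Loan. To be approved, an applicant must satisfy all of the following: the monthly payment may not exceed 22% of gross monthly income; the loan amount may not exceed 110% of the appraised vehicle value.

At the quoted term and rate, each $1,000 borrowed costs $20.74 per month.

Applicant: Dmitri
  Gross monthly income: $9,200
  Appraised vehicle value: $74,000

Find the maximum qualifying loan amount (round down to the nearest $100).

Payment cap: 22% × $9,200 = $2,024/month.
At $20.74 per $1,000, that supports 2,024/20.74 × 1,000 ≈ $97,589 → $97,500.
LTV cap: 110% × $74,000 = $81,400 → $81,400.
Binding constraint: loan-to-value.

$81,400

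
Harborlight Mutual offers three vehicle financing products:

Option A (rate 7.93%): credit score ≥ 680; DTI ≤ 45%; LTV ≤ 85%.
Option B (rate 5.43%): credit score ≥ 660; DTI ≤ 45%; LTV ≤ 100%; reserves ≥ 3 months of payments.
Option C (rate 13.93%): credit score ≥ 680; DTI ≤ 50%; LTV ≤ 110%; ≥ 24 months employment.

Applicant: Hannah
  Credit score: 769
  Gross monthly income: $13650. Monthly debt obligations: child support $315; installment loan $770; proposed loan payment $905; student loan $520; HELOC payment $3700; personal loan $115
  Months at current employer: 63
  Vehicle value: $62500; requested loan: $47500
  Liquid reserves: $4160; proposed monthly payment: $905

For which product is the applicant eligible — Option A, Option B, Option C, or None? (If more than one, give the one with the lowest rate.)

Total debts = (315 + 770 + 905 + 520 + 3,700 + 115) = 6,325; DTI = 6,325/13,650 = 46.3%.
LTV = 47,500/62,500 = 76%.
Reserves = 4,160/905 = 4.6 months.
Option A: score 769 ≥ 680; DTI 46.3% > 45%; LTV 76% ≤ 85% → does not qualify.
Option B: score 769 ≥ 660; DTI 46.3% > 45%; LTV 76% ≤ 100%; reserves 4.6 ≥ 3 mo → does not qualify.
Option C: score 769 ≥ 680; DTI 46.3% ≤ 50%; LTV 76% ≤ 110%; employment 63 ≥ 24 mo → qualifies.

Option C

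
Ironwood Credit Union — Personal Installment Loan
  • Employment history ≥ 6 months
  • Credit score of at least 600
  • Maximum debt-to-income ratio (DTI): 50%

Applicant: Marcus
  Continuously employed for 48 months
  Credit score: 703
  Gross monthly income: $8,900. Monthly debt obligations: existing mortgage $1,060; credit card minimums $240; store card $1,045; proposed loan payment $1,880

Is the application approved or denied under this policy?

Approved

Employment 48 ≥ 6 months
Credit score 703 ≥ 600 (meets)
Total monthly debts = (1,060 + 240 + 1,045 + 1,880) = 4,225. DTI = 4,225/8,900 = 47.5% ≤ 50%
All criteria satisfied.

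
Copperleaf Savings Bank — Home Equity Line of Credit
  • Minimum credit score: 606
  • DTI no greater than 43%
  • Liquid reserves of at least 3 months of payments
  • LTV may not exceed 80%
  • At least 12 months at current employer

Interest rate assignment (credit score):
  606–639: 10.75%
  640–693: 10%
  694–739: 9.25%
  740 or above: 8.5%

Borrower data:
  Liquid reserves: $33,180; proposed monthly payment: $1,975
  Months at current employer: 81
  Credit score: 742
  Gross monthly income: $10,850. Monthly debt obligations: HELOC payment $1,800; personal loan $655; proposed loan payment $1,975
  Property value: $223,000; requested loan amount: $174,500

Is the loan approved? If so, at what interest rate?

Approved at 8.5%

Credit score 742 ≥ 606 (meets minimum)
Employment 81 ≥ 12 months
Total monthly debts = (1,800 + 655 + 1,975) = 4,430. DTI = 4,430/10,850 = 40.8% ≤ 43%
Reserves: 33,180 ÷ 1,975 = 16.8 months (meets 3-month minimum)
LTV: 174,500 ÷ 223,000 = 78.3%, within 80% cap
All requirements met. Score 742 falls in the 740 or above tier → 8.5%.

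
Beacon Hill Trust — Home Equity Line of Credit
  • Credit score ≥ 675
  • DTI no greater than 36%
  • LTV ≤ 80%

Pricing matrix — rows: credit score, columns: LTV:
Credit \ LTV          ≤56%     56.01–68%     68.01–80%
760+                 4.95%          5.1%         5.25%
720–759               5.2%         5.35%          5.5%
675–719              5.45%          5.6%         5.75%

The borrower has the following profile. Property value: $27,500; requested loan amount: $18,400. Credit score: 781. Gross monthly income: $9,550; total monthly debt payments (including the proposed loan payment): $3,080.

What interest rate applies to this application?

Credit score 781 ≥ 675; DTI: 3,080 ÷ 9,550 = 32.3%, within the 36% cap
Loan-to-value = 18,400/27,500 = 66.9% — pass (80% max)
Row: 781 falls in 760+. Column: 66.9% falls in 56.01–68%. Rate = 5.1%.

5.1%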